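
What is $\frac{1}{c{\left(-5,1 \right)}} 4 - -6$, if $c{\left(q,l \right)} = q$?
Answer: $\frac{26}{5} \approx 5.2$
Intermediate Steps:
$\frac{1}{c{\left(-5,1 \right)}} 4 - -6 = \frac{1}{-5} \cdot 4 - -6 = \left(- \frac{1}{5}\right) 4 + 6 = - \frac{4}{5} + 6 = \frac{26}{5}$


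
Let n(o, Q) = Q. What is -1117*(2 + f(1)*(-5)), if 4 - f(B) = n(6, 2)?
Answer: 8936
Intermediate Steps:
f(B) = 2 (f(B) = 4 - 1*2 = 4 - 2 = 2)
-1117*(2 + f(1)*(-5)) = -1117*(2 + 2*(-5)) = -1117*(2 - 10) = -1117*(-8) = 8936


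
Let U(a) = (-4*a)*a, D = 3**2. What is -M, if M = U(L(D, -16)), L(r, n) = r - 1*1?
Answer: 256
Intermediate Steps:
D = 9
L(r, n) = -1 + r (L(r, n) = r - 1 = -1 + r)
U(a) = -4*a**2
M = -256 (M = -4*(-1 + 9)**2 = -4*8**2 = -4*64 = -256)
-M = -1*(-256) = 256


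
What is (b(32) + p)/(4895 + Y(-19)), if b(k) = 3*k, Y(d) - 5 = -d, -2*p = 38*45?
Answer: -759/4919 ≈ -0.15430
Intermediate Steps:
p = -855 (p = -19*45 = -½*1710 = -855)
Y(d) = 5 - d
(b(32) + p)/(4895 + Y(-19)) = (3*32 - 855)/(4895 + (5 - 1*(-19))) = (96 - 855)/(4895 + (5 + 19)) = -759/(4895 + 24) = -759/4919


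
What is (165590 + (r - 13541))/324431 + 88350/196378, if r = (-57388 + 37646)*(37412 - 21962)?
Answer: -29919748548414/31855555459 ≈ -939.23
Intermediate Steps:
r = -305013900 (r = -19742*15450 = -305013900)
(165590 + (r - 13541))/324431 + 88350/196378 = (165590 + (-305013900 - 13541))/324431 + 88350/196378 = (165590 - 305027441)*(1/324431) + 88350*(1/196378) = -304861851*1/324431 + 44175/98189 = -304861851/324431 + 44175/98189 = -29919748548414/31855555459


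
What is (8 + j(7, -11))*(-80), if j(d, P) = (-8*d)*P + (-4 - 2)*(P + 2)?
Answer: -54240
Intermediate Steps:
j(d, P) = -12 - 6*P - 8*P*d (j(d, P) = -8*P*d - 6*(2 + P) = -8*P*d + (-12 - 6*P) = -12 - 6*P - 8*P*d)
(8 + j(7, -11))*(-80) = (8 + (-12 - 6*(-11) - 8*(-11)*7))*(-80) = (8 + (-12 + 66 + 616))*(-80) = (8 + 670)*(-80) = 678*(-80) = -54240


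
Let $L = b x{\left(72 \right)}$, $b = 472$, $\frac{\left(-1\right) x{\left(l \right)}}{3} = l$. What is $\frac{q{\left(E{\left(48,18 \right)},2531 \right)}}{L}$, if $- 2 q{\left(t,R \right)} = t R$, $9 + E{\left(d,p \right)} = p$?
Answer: $\frac{2531}{22656} \approx 0.11171$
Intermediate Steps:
$x{\left(l \right)} = - 3 l$
$E{\left(d,p \right)} = -9 + p$
$q{\left(t,R \right)} = - \frac{R t}{2}$ ($q{\left(t,R \right)} = - \frac{t R}{2} = - \frac{R t}{2}$)
$L = -101952$ ($L = 472 \left(\left(-3\right) 72\right) = 472 \left(-216\right) = -101952$)
$\frac{q{\left(E{\left(48,18 \right)},2531 \right)}}{L} = \frac{\left(- \frac{1}{2}\right) 2531 \left(-9 + 18\right)}{-101952} = \left(- \frac{1}{2}\right) 2531 \cdot 9 \left(- \frac{1}{101952}\right) = \left(- \frac{22779}{2}\right) \left(- \frac{1}{101952}\right) = \frac{2531}{22656}$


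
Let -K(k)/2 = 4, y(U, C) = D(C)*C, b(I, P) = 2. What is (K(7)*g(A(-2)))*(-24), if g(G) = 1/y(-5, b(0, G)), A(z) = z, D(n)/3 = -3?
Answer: -32/3 ≈ -10.667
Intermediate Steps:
D(n) = -9 (D(n) = 3*(-3) = -9)
y(U, C) = -9*C
g(G) = -1/18 (g(G) = 1/(-9*2) = 1/(-18) = -1/18)
K(k) = -8 (K(k) = -2*4 = -8)
(K(7)*g(A(-2)))*(-24) = -8*(-1/18)*(-24) = (4/9)*(-24) = -32/3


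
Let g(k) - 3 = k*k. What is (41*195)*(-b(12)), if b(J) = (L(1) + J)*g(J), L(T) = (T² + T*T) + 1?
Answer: -17628975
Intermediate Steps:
g(k) = 3 + k² (g(k) = 3 + k*k = 3 + k²)
L(T) = 1 + 2*T² (L(T) = (T² + T²) + 1 = 2*T² + 1 = 1 + 2*T²)
b(J) = (3 + J)*(3 + J²) (b(J) = ((1 + 2*1²) + J)*(3 + J²) = ((1 + 2*1) + J)*(3 + J²) = ((1 + 2) + J)*(3 + J²) = (3 + J)*(3 + J²))
(41*195)*(-b(12)) = (41*195)*(-(3 + 12)*(3 + 12²)) = 7995*(-15*(3 + 144)) = 7995*(-15*147) = 7995*(-1*2205) = 7995*(-2205) = -17628975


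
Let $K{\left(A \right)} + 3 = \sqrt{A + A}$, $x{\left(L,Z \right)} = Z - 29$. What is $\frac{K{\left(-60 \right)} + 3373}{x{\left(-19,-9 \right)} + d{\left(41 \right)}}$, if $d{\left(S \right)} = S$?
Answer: $\frac{3370}{3} + \frac{2 i \sqrt{30}}{3} \approx 1123.3 + 3.6515 i$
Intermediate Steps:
$x{\left(L,Z \right)} = -29 + Z$
$K{\left(A \right)} = -3 + \sqrt{2} \sqrt{A}$ ($K{\left(A \right)} = -3 + \sqrt{A + A} = -3 + \sqrt{2 A} = -3 + \sqrt{2} \sqrt{A}$)
$\frac{K{\left(-60 \right)} + 3373}{x{\left(-19,-9 \right)} + d{\left(41 \right)}} = \frac{\left(-3 + \sqrt{2} \sqrt{-60}\right) + 3373}{\left(-29 - 9\right) + 41} = \frac{\left(-3 + \sqrt{2} \cdot 2 i \sqrt{15}\right) + 3373}{-38 + 41} = \frac{\left(-3 + 2 i \sqrt{30}\right) + 3373}{3} = \left(3370 + 2 i \sqrt{30}\right) \frac{1}{3} = \frac{3370}{3} + \frac{2 i \sqrt{30}}{3}$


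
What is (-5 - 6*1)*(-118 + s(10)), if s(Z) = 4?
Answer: 1254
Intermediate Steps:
(-5 - 6*1)*(-118 + s(10)) = (-5 - 6*1)*(-118 + 4) = (-5 - 6)*(-114) = -11*(-114) = 1254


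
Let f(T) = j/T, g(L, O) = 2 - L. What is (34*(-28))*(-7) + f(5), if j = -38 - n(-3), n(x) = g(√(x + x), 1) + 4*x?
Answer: 33292/5 + I*√6/5 ≈ 6658.4 + 0.4899*I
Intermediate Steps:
n(x) = 2 + 4*x - √2*√x (n(x) = (2 - √(x + x)) + 4*x = (2 - √(2*x)) + 4*x = (2 - √2*√x) + 4*x = 2 + 4*x - √2*√x)
j = -28 + I*√6 (j = -38 - (2 + 4*(-3) - √2*√(-3)) = -38 - (2 - 12 - √2*I*√3) = -38 - (2 - 12 - I*√6) = -38 - (-10 - I*√6) = -38 + (10 + I*√6) = -28 + I*√6 ≈ -28.0 + 2.4495*I)
f(T) = (-28 + I*√6)/T
(34*(-28))*(-7) + f(5) = (34*(-28))*(-7) + (-28 + I*√6)/5 = -952*(-7) + (-28 + I*√6)/5 = 6664 + (-28/5 + I*√6/5) = 33292/5 + I*√6/5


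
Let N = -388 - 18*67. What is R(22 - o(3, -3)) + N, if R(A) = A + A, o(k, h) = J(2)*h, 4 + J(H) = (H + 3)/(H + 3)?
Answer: -1568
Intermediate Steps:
J(H) = -3 (J(H) = -4 + (H + 3)/(H + 3) = -4 + (3 + H)/(3 + H) = -4 + 1 = -3)
o(k, h) = -3*h
R(A) = 2*A
N = -1594 (N = -388 - 1206 = -1594)
R(22 - o(3, -3)) + N = 2*(22 - (-3)*(-3)) - 1594 = 2*(22 - 1*9) - 1594 = 2*(22 - 9) - 1594 = 2*13 - 1594 = 26 - 1594 = -1568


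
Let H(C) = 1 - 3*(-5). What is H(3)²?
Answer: 256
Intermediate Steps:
H(C) = 16 (H(C) = 1 + 15 = 16)
H(3)² = 16² = 256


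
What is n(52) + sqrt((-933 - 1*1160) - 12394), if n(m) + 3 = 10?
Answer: 7 + I*sqrt(14487) ≈ 7.0 + 120.36*I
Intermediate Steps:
n(m) = 7 (n(m) = -3 + 10 = 7)
n(52) + sqrt((-933 - 1*1160) - 12394) = 7 + sqrt((-933 - 1*1160) - 12394) = 7 + sqrt((-933 - 1160) - 12394) = 7 + sqrt(-2093 - 12394) = 7 + sqrt(-14487) = 7 + I*sqrt(14487)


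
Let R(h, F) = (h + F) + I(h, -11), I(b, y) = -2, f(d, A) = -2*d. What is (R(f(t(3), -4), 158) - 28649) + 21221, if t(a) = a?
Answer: -7278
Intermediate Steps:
R(h, F) = -2 + F + h (R(h, F) = (h + F) - 2 = (F + h) - 2 = -2 + F + h)
(R(f(t(3), -4), 158) - 28649) + 21221 = ((-2 + 158 - 2*3) - 28649) + 21221 = ((-2 + 158 - 6) - 28649) + 21221 = (150 - 28649) + 21221 = -28499 + 21221 = -7278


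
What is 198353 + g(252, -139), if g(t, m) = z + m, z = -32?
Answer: 198182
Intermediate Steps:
g(t, m) = -32 + m
198353 + g(252, -139) = 198353 + (-32 - 139) = 198353 - 171 = 198182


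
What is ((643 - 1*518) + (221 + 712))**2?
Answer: 1119364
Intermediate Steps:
((643 - 1*518) + (221 + 712))**2 = ((643 - 518) + 933)**2 = (125 + 933)**2 = 1058**2 = 1119364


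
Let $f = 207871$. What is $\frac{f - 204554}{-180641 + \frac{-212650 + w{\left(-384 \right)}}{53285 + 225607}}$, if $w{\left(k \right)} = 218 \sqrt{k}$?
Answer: $- \frac{11651336777970964602}{634524573662528968825} - \frac{403336957104 i \sqrt{6}}{634524573662528968825} \approx -0.018362 - 1.557 \cdot 10^{-9} i$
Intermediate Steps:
$\frac{f - 204554}{-180641 + \frac{-212650 + w{\left(-384 \right)}}{53285 + 225607}} = \frac{207871 - 204554}{-180641 + \frac{-212650 + 218 \sqrt{-384}}{53285 + 225607}} = \frac{3317}{-180641 + \frac{-212650 + 218 \cdot 8 i \sqrt{6}}{278892}} = \frac{3317}{-180641 + \left(-212650 + 1744 i \sqrt{6}\right) \frac{1}{278892}} = \frac{3317}{-180641 - \left(\frac{106325}{139446} - \frac{436 i \sqrt{6}}{69723}\right)} = \frac{3317}{- \frac{25189771211}{139446} + \frac{436 i \sqrt{6}}{69723}}$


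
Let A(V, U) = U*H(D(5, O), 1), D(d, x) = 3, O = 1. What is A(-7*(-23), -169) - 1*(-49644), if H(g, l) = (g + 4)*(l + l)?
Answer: 47278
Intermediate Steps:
H(g, l) = 2*l*(4 + g) (H(g, l) = (4 + g)*(2*l) = 2*l*(4 + g))
A(V, U) = 14*U (A(V, U) = U*(2*1*(4 + 3)) = U*(2*1*7) = U*14 = 14*U)
A(-7*(-23), -169) - 1*(-49644) = 14*(-169) - 1*(-49644) = -2366 + 49644 = 47278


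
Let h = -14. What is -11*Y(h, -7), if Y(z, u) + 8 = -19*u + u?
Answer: -1298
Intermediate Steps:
Y(z, u) = -8 - 18*u (Y(z, u) = -8 + (-19*u + u) = -8 - 18*u)
-11*Y(h, -7) = -11*(-8 - 18*(-7)) = -11*(-8 + 126) = -11*118 = -1298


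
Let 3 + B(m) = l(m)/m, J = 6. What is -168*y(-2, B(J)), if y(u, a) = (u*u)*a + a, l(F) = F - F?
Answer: 2520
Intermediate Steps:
l(F) = 0
B(m) = -3 (B(m) = -3 + 0/m = -3 + 0 = -3)
y(u, a) = a + a*u**2 (y(u, a) = u**2*a + a = a*u**2 + a = a + a*u**2)
-168*y(-2, B(J)) = -(-504)*(1 + (-2)**2) = -(-504)*(1 + 4) = -(-504)*5 = -168*(-15) = 2520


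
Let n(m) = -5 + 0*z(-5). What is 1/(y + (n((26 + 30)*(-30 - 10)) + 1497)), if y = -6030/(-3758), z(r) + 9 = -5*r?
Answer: 1879/2806483 ≈ 0.00066952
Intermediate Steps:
z(r) = -9 - 5*r
n(m) = -5 (n(m) = -5 + 0*(-9 - 5*(-5)) = -5 + 0*(-9 + 25) = -5 + 0*16 = -5 + 0 = -5)
y = 3015/1879 (y = -6030*(-1/3758) = 3015/1879 ≈ 1.6046)
1/(y + (n((26 + 30)*(-30 - 10)) + 1497)) = 1/(3015/1879 + (-5 + 1497)) = 1/(3015/1879 + 1492) = 1/(2806483/1879) = 1879/2806483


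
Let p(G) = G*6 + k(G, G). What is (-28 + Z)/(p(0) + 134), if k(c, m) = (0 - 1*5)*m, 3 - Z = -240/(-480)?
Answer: -51/268 ≈ -0.19030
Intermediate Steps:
Z = 5/2 (Z = 3 - (-240)/(-480) = 3 - (-240)*(-1)/480 = 3 - 1*1/2 = 3 - 1/2 = 5/2 ≈ 2.5000)
k(c, m) = -5*m (k(c, m) = (0 - 5)*m = -5*m)
p(G) = G (p(G) = G*6 - 5*G = 6*G - 5*G = G)
(-28 + Z)/(p(0) + 134) = (-28 + 5/2)/(0 + 134) = -51/2/134 = -51/2*1/134 = -51/268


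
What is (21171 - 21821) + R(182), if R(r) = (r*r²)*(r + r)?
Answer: 2194398102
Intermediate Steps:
R(r) = 2*r⁴ (R(r) = r³*(2*r) = 2*r⁴)
(21171 - 21821) + R(182) = (21171 - 21821) + 2*182⁴ = -650 + 2*1097199376 = -650 + 2194398752 = 2194398102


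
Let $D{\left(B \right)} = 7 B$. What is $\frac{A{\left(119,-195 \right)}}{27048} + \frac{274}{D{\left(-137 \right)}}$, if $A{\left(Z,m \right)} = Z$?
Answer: $- \frac{1087}{3864} \approx -0.28131$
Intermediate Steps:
$\frac{A{\left(119,-195 \right)}}{27048} + \frac{274}{D{\left(-137 \right)}} = \frac{119}{27048} + \frac{274}{7 \left(-137\right)} = 119 \cdot \frac{1}{27048} + \frac{274}{-959} = \frac{17}{3864} + 274 \left(- \frac{1}{959}\right) = \frac{17}{3864} - \frac{2}{7} = - \frac{1087}{3864}$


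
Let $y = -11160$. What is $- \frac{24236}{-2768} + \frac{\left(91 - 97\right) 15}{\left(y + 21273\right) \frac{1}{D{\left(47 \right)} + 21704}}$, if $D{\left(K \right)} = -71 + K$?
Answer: $- \frac{429651911}{2332732} \approx -184.18$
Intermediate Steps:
$- \frac{24236}{-2768} + \frac{\left(91 - 97\right) 15}{\left(y + 21273\right) \frac{1}{D{\left(47 \right)} + 21704}} = - \frac{24236}{-2768} + \frac{\left(91 - 97\right) 15}{\left(-11160 + 21273\right) \frac{1}{\left(-71 + 47\right) + 21704}} = \left(-24236\right) \left(- \frac{1}{2768}\right) + \frac{\left(-6\right) 15}{10113 \frac{1}{-24 + 21704}} = \frac{6059}{692} - \frac{90}{10113 \cdot \frac{1}{21680}} = \frac{6059}{692} - \frac{90}{\frac{10113}{21680}} = \frac{6059}{692} - \frac{650400}{3371} = - \frac{429651911}{2332732}$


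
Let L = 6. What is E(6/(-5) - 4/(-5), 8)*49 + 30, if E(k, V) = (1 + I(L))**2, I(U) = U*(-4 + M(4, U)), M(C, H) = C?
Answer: 79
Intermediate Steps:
I(U) = 0 (I(U) = U*(-4 + 4) = U*0 = 0)
E(k, V) = 1 (E(k, V) = (1 + 0)**2 = 1**2 = 1)
E(6/(-5) - 4/(-5), 8)*49 + 30 = 1*49 + 30 = 49 + 30 = 79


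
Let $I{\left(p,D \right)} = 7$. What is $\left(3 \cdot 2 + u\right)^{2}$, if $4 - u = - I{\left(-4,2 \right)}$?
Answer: $289$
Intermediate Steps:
$u = 11$ ($u = 4 - \left(-1\right) 7 = 4 - -7 = 4 + 7 = 11$)
$\left(3 \cdot 2 + u\right)^{2} = \left(3 \cdot 2 + 11\right)^{2} = \left(6 + 11\right)^{2} = 17^{2} = 289$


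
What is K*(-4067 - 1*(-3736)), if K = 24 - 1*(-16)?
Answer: -13240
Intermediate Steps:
K = 40 (K = 24 + 16 = 40)
K*(-4067 - 1*(-3736)) = 40*(-4067 - 1*(-3736)) = 40*(-4067 + 3736) = 40*(-331) = -13240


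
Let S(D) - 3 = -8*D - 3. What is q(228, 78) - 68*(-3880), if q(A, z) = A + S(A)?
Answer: 262244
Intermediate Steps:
S(D) = -8*D (S(D) = 3 + (-8*D - 3) = 3 + (-3 - 8*D) = -8*D)
q(A, z) = -7*A (q(A, z) = A - 8*A = -7*A)
q(228, 78) - 68*(-3880) = -7*228 - 68*(-3880) = -1596 - 1*(-263840) = -1596 + 263840 = 262244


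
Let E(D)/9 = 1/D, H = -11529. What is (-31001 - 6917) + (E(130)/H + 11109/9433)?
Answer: -59562682693483/1570877490 ≈ -37917.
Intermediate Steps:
E(D) = 9/D
(-31001 - 6917) + (E(130)/H + 11109/9433) = (-31001 - 6917) + ((9/130)/(-11529) + 11109/9433) = -37918 + ((9*(1/130))*(-1/11529) + 11109*(1/9433)) = -37918 + ((9/130)*(-1/11529) + 11109/9433) = -37918 + (-1/166530 + 11109/9433) = -37918 + 1849972337/1570877490 = -59562682693483/1570877490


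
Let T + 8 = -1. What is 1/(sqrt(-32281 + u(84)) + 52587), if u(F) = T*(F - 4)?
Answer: 52587/2765425570 - I*sqrt(33001)/2765425570 ≈ 1.9016e-5 - 6.569e-8*I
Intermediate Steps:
T = -9 (T = -8 - 1 = -9)
u(F) = 36 - 9*F (u(F) = -9*(F - 4) = -9*(-4 + F) = 36 - 9*F)
1/(sqrt(-32281 + u(84)) + 52587) = 1/(sqrt(-32281 + (36 - 9*84)) + 52587) = 1/(sqrt(-32281 + (36 - 756)) + 52587) = 1/(sqrt(-32281 - 720) + 52587) = 1/(sqrt(-33001) + 52587) = 1/(I*sqrt(33001) + 52587) = 1/(52587 + I*sqrt(33001))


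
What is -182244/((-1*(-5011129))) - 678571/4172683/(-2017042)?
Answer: -1533849009138774725/42176051289445961494 ≈ -0.036368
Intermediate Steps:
-182244/((-1*(-5011129))) - 678571/4172683/(-2017042) = -182244/5011129 - 678571*1/4172683*(-1/2017042) = -182244*1/5011129 - 678571/4172683*(-1/2017042) = -182244/5011129 + 678571/8416476863686 = -1533849009138774725/42176051289445961494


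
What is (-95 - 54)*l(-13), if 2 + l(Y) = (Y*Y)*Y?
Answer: 327651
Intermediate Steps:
l(Y) = -2 + Y³ (l(Y) = -2 + (Y*Y)*Y = -2 + Y²*Y = -2 + Y³)
(-95 - 54)*l(-13) = (-95 - 54)*(-2 + (-13)³) = -149*(-2 - 2197) = -149*(-2199) = 327651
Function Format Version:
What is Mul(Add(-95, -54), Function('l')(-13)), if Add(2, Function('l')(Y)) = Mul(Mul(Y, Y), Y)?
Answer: 327651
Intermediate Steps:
Function('l')(Y) = Add(-2, Pow(Y, 3)) (Function('l')(Y) = Add(-2, Mul(Mul(Y, Y), Y)) = Add(-2, Mul(Pow(Y, 2), Y)) = Add(-2, Pow(Y, 3)))
Mul(Add(-95, -54), Function('l')(-13)) = Mul(Add(-95, -54), Add(-2, Pow(-13, 3))) = Mul(-149, Add(-2, -2197)) = Mul(-149, -2199) = 327651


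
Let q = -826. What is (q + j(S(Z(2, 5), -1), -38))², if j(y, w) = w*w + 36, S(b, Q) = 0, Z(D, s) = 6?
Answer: 427716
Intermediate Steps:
j(y, w) = 36 + w² (j(y, w) = w² + 36 = 36 + w²)
(q + j(S(Z(2, 5), -1), -38))² = (-826 + (36 + (-38)²))² = (-826 + (36 + 1444))² = (-826 + 1480)² = 654² = 427716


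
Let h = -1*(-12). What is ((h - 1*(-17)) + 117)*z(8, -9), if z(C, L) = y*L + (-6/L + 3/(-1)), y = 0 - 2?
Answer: 6862/3 ≈ 2287.3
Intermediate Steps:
y = -2
h = 12
z(C, L) = -3 - 6/L - 2*L (z(C, L) = -2*L + (-6/L + 3/(-1)) = -2*L + (-6/L + 3*(-1)) = -2*L + (-6/L - 3) = -2*L + (-3 - 6/L) = -3 - 6/L - 2*L)
((h - 1*(-17)) + 117)*z(8, -9) = ((12 - 1*(-17)) + 117)*(-3 - 6/(-9) - 2*(-9)) = ((12 + 17) + 117)*(-3 - 6*(-1/9) + 18) = (29 + 117)*(-3 + 2/3 + 18) = 146*(47/3) = 6862/3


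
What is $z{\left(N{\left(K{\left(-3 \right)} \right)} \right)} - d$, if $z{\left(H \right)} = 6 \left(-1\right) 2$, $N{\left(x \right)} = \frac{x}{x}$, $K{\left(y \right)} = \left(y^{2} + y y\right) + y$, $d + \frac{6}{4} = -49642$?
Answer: $\frac{99263}{2} \approx 49632.0$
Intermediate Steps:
$d = - \frac{99287}{2}$ ($d = - \frac{3}{2} - 49642 = - \frac{99287}{2} \approx -49644.0$)
$K{\left(y \right)} = y + 2 y^{2}$ ($K{\left(y \right)} = \left(y^{2} + y^{2}\right) + y = 2 y^{2} + y = y + 2 y^{2}$)
$N{\left(x \right)} = 1$
$z{\left(H \right)} = -12$ ($z{\left(H \right)} = \left(-6\right) 2 = -12$)
$z{\left(N{\left(K{\left(-3 \right)} \right)} \right)} - d = -12 - - \frac{99287}{2} = -12 + \frac{99287}{2} = \frac{99263}{2}$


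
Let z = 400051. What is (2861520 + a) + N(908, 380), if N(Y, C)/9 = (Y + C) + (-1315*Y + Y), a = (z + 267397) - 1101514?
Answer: -8298962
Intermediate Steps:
a = -434066 (a = (400051 + 267397) - 1101514 = 667448 - 1101514 = -434066)
N(Y, C) = -11817*Y + 9*C (N(Y, C) = 9*((Y + C) + (-1315*Y + Y)) = 9*((C + Y) - 1314*Y) = 9*(C - 1313*Y) = -11817*Y + 9*C)
(2861520 + a) + N(908, 380) = (2861520 - 434066) + (-11817*908 + 9*380) = 2427454 + (-10729836 + 3420) = 2427454 - 10726416 = -8298962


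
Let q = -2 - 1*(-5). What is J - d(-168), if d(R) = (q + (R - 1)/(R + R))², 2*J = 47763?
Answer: 2694740495/112896 ≈ 23869.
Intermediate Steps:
J = 47763/2 (J = (½)*47763 = 47763/2 ≈ 23882.)
q = 3 (q = -2 + 5 = 3)
d(R) = (3 + (-1 + R)/(2*R))² (d(R) = (3 + (R - 1)/(R + R))² = (3 + (-1 + R)/((2*R)))² = (3 + (-1 + R)*(1/(2*R)))² = (3 + (-1 + R)/(2*R))²)
J - d(-168) = 47763/2 - (-1 + 7*(-168))²/(4*(-168)²) = 47763/2 - (-1 - 1176)²/(4*28224) = 47763/2 - (-1177)²/(4*28224) = 47763/2 - 1385329/(4*28224) = 47763/2 - 1*1385329/112896 = 47763/2 - 1385329/112896 = 2694740495/112896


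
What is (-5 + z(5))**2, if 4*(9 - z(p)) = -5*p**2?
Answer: 19881/16 ≈ 1242.6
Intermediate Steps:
z(p) = 9 + 5*p**2/4 (z(p) = 9 - (-5)*p**2/4 = 9 + 5*p**2/4)
(-5 + z(5))**2 = (-5 + (9 + (5/4)*5**2))**2 = (-5 + (9 + (5/4)*25))**2 = (-5 + (9 + 125/4))**2 = (-5 + 161/4)**2 = (141/4)**2 = 19881/16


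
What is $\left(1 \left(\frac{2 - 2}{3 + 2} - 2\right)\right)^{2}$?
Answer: $4$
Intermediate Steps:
$\left(1 \left(\frac{2 - 2}{3 + 2} - 2\right)\right)^{2} = \left(1 \left(\frac{0}{5} - 2\right)\right)^{2} = \left(1 \left(0 \cdot \frac{1}{5} - 2\right)\right)^{2} = \left(1 \left(0 - 2\right)\right)^{2} = \left(1 \left(-2\right)\right)^{2} = \left(-2\right)^{2} = 4$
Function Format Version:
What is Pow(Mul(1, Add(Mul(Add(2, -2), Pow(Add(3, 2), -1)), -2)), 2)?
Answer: 4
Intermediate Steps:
Pow(Mul(1, Add(Mul(Add(2, -2), Pow(Add(3, 2), -1)), -2)), 2) = Pow(Mul(1, Add(Mul(0, Pow(5, -1)), -2)), 2) = Pow(Mul(1, Add(Mul(0, Rational(1, 5)), -2)), 2) = Pow(Mul(1, Add(0, -2)), 2) = Pow(Mul(1, -2), 2) = Pow(-2, 2) = 4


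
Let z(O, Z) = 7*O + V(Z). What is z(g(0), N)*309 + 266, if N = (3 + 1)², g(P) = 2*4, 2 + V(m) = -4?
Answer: 15716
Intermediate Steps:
V(m) = -6 (V(m) = -2 - 4 = -6)
g(P) = 8
N = 16 (N = 4² = 16)
z(O, Z) = -6 + 7*O (z(O, Z) = 7*O - 6 = -6 + 7*O)
z(g(0), N)*309 + 266 = (-6 + 7*8)*309 + 266 = (-6 + 56)*309 + 266 = 50*309 + 266 = 15450 + 266 = 15716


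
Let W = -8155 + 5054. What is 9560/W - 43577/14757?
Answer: -276209197/45761457 ≈ -6.0359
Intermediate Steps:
W = -3101
9560/W - 43577/14757 = 9560/(-3101) - 43577/14757 = 9560*(-1/3101) - 43577*1/14757 = -9560/3101 - 43577/14757 = -276209197/45761457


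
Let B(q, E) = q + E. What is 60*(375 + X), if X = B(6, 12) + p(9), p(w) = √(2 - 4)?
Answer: 23580 + 60*I*√2 ≈ 23580.0 + 84.853*I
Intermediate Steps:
p(w) = I*√2 (p(w) = √(-2) = I*√2)
B(q, E) = E + q
X = 18 + I*√2 (X = (12 + 6) + I*√2 = 18 + I*√2 ≈ 18.0 + 1.4142*I)
60*(375 + X) = 60*(375 + (18 + I*√2)) = 60*(393 + I*√2) = 23580 + 60*I*√2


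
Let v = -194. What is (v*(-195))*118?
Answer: 4463940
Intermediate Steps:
(v*(-195))*118 = -194*(-195)*118 = 37830*118 = 4463940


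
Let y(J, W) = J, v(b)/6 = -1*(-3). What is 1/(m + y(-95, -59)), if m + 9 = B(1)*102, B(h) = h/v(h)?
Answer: -3/295 ≈ -0.010169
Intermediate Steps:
v(b) = 18 (v(b) = 6*(-1*(-3)) = 6*3 = 18)
B(h) = h/18
m = -10/3 (m = -9 + ((1/18)*1)*102 = -9 + (1/18)*102 = -9 + 17/3 = -10/3 ≈ -3.3333)
1/(m + y(-95, -59)) = 1/(-10/3 - 95) = 1/(-295/3) = -3/295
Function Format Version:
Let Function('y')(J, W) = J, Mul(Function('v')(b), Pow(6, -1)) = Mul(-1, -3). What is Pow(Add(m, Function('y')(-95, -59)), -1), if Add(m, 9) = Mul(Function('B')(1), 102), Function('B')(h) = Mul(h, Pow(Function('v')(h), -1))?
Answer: Rational(-3, 295) ≈ -0.010169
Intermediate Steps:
Function('v')(b) = 18 (Function('v')(b) = Mul(6, Mul(-1, -3)) = Mul(6, 3) = 18)
Function('B')(h) = Mul(Rational(1, 18), h) (Function('B')(h) = Mul(h, Pow(18, -1)) = Mul(h, Rational(1, 18)) = Mul(Rational(1, 18), h))
m = Rational(-10, 3) (m = Add(-9, Mul(Mul(Rational(1, 18), 1), 102)) = Add(-9, Mul(Rational(1, 18), 102)) = Add(-9, Rational(17, 3)) = Rational(-10, 3) ≈ -3.3333)
Pow(Add(m, Function('y')(-95, -59)), -1) = Pow(Add(Rational(-10, 3), -95), -1) = Pow(Rational(-295, 3), -1) = Rational(-3, 295)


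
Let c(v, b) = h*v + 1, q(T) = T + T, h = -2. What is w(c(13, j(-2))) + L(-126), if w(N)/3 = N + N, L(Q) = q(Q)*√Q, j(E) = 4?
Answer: -150 - 756*I*√14 ≈ -150.0 - 2828.7*I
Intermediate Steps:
q(T) = 2*T
c(v, b) = 1 - 2*v (c(v, b) = -2*v + 1 = 1 - 2*v)
L(Q) = 2*Q^(3/2) (L(Q) = (2*Q)*√Q = 2*Q^(3/2))
w(N) = 6*N (w(N) = 3*(N + N) = 3*(2*N) = 6*N)
w(c(13, j(-2))) + L(-126) = 6*(1 - 2*13) + 2*(-126)^(3/2) = 6*(1 - 26) + 2*(-378*I*√14) = 6*(-25) - 756*I*√14 = -150 - 756*I*√14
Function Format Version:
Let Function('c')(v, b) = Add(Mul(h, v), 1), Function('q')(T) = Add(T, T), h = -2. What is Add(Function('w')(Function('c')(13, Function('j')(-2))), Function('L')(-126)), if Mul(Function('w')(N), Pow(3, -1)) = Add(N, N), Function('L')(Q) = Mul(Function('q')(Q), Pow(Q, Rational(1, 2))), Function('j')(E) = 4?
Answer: Add(-150, Mul(-756, I, Pow(14, Rational(1, 2)))) ≈ Add(-150.00, Mul(-2828.7, I))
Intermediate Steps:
Function('q')(T) = Mul(2, T)
Function('c')(v, b) = Add(1, Mul(-2, v)) (Function('c')(v, b) = Add(Mul(-2, v), 1) = Add(1, Mul(-2, v)))
Function('L')(Q) = Mul(2, Pow(Q, Rational(3, 2))) (Function('L')(Q) = Mul(Mul(2, Q), Pow(Q, Rational(1, 2))) = Mul(2, Pow(Q, Rational(3, 2))))
Function('w')(N) = Mul(6, N) (Function('w')(N) = Mul(3, Add(N, N)) = Mul(3, Mul(2, N)) = Mul(6, N))
Add(Function('w')(Function('c')(13, Function('j')(-2))), Function('L')(-126)) = Add(Mul(6, Add(1, Mul(-2, 13))), Mul(2, Pow(-126, Rational(3, 2)))) = Add(Mul(6, Add(1, -26)), Mul(2, Mul(-378, I, Pow(14, Rational(1, 2))))) = Add(Mul(6, -25), Mul(-756, I, Pow(14, Rational(1, 2)))) = Add(-150, Mul(-756, I, Pow(14, Rational(1, 2))))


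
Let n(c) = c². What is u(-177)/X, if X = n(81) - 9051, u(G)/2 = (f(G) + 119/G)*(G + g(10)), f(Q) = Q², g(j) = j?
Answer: 926034038/220365 ≈ 4202.3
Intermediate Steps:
u(G) = 2*(10 + G)*(G² + 119/G) (u(G) = 2*((G² + 119/G)*(G + 10)) = 2*((G² + 119/G)*(10 + G)) = 2*((10 + G)*(G² + 119/G)) = 2*(10 + G)*(G² + 119/G))
X = -2490 (X = 81² - 9051 = 6561 - 9051 = -2490)
u(-177)/X = (238 + 2*(-177)³ + 20*(-177)² + 2380/(-177))/(-2490) = (238 + 2*(-5545233) + 20*31329 + 2380*(-1/177))*(-1/2490) = (238 - 11090466 + 626580 - 2380/177)*(-1/2490) = -1852068076/177*(-1/2490) = 926034038/220365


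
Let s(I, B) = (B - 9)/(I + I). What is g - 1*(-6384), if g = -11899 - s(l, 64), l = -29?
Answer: -319815/58 ≈ -5514.1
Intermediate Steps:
s(I, B) = (-9 + B)/(2*I) (s(I, B) = (-9 + B)/((2*I)) = (-9 + B)*(1/(2*I)) = (-9 + B)/(2*I))
g = -690087/58 (g = -11899 - (-9 + 64)/(2*(-29)) = -11899 - (-1)*55/(2*29) = -11899 - 1*(-55/58) = -11899 + 55/58 = -690087/58 ≈ -11898.)
g - 1*(-6384) = -690087/58 - 1*(-6384) = -690087/58 + 6384 = -319815/58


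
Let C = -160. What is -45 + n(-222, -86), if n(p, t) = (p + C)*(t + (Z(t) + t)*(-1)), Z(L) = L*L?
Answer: 2825227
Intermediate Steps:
Z(L) = L²
n(p, t) = -t²*(-160 + p) (n(p, t) = (p - 160)*(t + (t² + t)*(-1)) = (-160 + p)*(t + (t + t²)*(-1)) = (-160 + p)*(t + (-t - t²)) = (-160 + p)*(-t²) = -t²*(-160 + p))
-45 + n(-222, -86) = -45 + (-86)²*(160 - 1*(-222)) = -45 + 7396*(160 + 222) = -45 + 7396*382 = -45 + 2825272 = 2825227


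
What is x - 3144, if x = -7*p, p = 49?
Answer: -3487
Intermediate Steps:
x = -343 (x = -7*49 = -343)
x - 3144 = -343 - 3144 = -3487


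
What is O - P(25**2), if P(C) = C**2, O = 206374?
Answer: -184251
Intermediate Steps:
O - P(25**2) = 206374 - (25**2)**2 = 206374 - 1*625**2 = 206374 - 1*390625 = 206374 - 390625 = -184251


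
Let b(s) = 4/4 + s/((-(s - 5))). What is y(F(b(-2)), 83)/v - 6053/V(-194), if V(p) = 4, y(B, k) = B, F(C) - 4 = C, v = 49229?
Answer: -2085881827/1378412 ≈ -1513.3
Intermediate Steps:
b(s) = 1 + s/(5 - s) (b(s) = 4*(¼) + s/((-(-5 + s))) = 1 + s/(5 - s))
F(C) = 4 + C
y(F(b(-2)), 83)/v - 6053/V(-194) = (4 - 5/(-5 - 2))/49229 - 6053/4 = (4 - 5/(-7))*(1/49229) - 6053*¼ = (4 - 5*(-⅐))*(1/49229) - 6053/4 = (4 + 5/7)*(1/49229) - 6053/4 = (33/7)*(1/49229) - 6053/4 = 33/344603 - 6053/4 = -2085881827/1378412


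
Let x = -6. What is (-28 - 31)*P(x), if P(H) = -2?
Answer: 118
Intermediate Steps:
(-28 - 31)*P(x) = (-28 - 31)*(-2) = -59*(-2) = 118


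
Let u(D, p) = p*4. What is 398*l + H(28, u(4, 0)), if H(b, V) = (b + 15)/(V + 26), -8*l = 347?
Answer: -897603/52 ≈ -17262.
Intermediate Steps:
l = -347/8 (l = -1/8*347 = -347/8 ≈ -43.375)
u(D, p) = 4*p
H(b, V) = (15 + b)/(26 + V)
398*l + H(28, u(4, 0)) = 398*(-347/8) + (15 + 28)/(26 + 4*0) = -69053/4 + 43/(26 + 0) = -69053/4 + 43/26 = -897603/52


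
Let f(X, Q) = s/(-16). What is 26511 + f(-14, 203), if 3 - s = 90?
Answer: 424263/16 ≈ 26516.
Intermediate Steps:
s = -87 (s = 3 - 1*90 = 3 - 90 = -87)
f(X, Q) = 87/16 (f(X, Q) = -87/(-16) = -87*(-1/16) = 87/16)
26511 + f(-14, 203) = 26511 + 87/16 = 424263/16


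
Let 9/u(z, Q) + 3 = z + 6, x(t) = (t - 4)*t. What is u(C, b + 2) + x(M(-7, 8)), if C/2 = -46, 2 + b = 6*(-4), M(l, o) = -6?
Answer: 5331/89 ≈ 59.899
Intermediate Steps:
b = -26 (b = -2 + 6*(-4) = -2 - 24 = -26)
C = -92 (C = 2*(-46) = -92)
x(t) = t*(-4 + t) (x(t) = (-4 + t)*t = t*(-4 + t))
u(z, Q) = 9/(3 + z) (u(z, Q) = 9/(-3 + (z + 6)) = 9/(-3 + (6 + z)) = 9/(3 + z))
u(C, b + 2) + x(M(-7, 8)) = 9/(3 - 92) - 6*(-4 - 6) = 9/(-89) - 6*(-10) = 9*(-1/89) + 60 = -9/89 + 60 = 5331/89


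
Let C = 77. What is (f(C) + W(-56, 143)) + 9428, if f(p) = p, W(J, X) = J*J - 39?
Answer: 12602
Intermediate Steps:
W(J, X) = -39 + J² (W(J, X) = J² - 39 = -39 + J²)
(f(C) + W(-56, 143)) + 9428 = (77 + (-39 + (-56)²)) + 9428 = (77 + (-39 + 3136)) + 9428 = (77 + 3097) + 9428 = 3174 + 9428 = 12602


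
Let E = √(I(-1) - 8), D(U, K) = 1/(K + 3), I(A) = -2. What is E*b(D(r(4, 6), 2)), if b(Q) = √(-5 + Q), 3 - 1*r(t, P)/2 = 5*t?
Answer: -4*√3 ≈ -6.9282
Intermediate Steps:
r(t, P) = 6 - 10*t
D(U, K) = 1/(3 + K)
E = I*√10 (E = √(-2 - 8) = √(-10) = I*√10 ≈ 3.1623*I)
E*b(D(r(4, 6), 2)) = (I*√10)*√(-5 + 1/(3 + 2)) = (I*√10)*√(-5 + 1/5) = (I*√10)*√(-5 + ⅕) = (I*√10)*√(-24/5) = (I*√10)*(2*I*√30/5) = -4*√3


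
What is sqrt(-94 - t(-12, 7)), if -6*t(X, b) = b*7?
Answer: I*sqrt(3090)/6 ≈ 9.2646*I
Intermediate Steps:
t(X, b) = -7*b/6 (t(X, b) = -b*7/6 = -7*b/6)
sqrt(-94 - t(-12, 7)) = sqrt(-94 - (-7)*7/6) = sqrt(-94 - 1*(-49/6)) = sqrt(-94 + 49/6) = sqrt(-515/6) = I*sqrt(3090)/6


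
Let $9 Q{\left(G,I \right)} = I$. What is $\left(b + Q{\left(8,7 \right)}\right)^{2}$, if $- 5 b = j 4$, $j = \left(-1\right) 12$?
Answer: $\frac{218089}{2025} \approx 107.7$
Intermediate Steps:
$Q{\left(G,I \right)} = \frac{I}{9}$
$j = -12$
$b = \frac{48}{5}$ ($b = - \frac{\left(-12\right) 4}{5} = \left(- \frac{1}{5}\right) \left(-48\right) = \frac{48}{5} \approx 9.6$)
$\left(b + Q{\left(8,7 \right)}\right)^{2} = \left(\frac{48}{5} + \frac{1}{9} \cdot 7\right)^{2} = \left(\frac{48}{5} + \frac{7}{9}\right)^{2} = \left(\frac{467}{45}\right)^{2} = \frac{218089}{2025}$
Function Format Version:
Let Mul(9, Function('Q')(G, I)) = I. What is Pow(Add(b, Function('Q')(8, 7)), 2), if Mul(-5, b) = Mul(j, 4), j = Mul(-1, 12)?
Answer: Rational(218089, 2025) ≈ 107.70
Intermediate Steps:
Function('Q')(G, I) = Mul(Rational(1, 9), I)
j = -12
b = Rational(48, 5) (b = Mul(Rational(-1, 5), Mul(-12, 4)) = Mul(Rational(-1, 5), -48) = Rational(48, 5) ≈ 9.6000)
Pow(Add(b, Function('Q')(8, 7)), 2) = Pow(Add(Rational(48, 5), Mul(Rational(1, 9), 7)), 2) = Pow(Add(Rational(48, 5), Rational(7, 9)), 2) = Pow(Rational(467, 45), 2) = Rational(218089, 2025)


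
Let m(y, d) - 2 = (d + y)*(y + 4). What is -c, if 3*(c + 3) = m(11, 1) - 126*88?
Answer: 10915/3 ≈ 3638.3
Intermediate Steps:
m(y, d) = 2 + (4 + y)*(d + y) (m(y, d) = 2 + (d + y)*(y + 4) = 2 + (d + y)*(4 + y) = 2 + (4 + y)*(d + y))
c = -10915/3 (c = -3 + ((2 + 11² + 4*1 + 4*11 + 1*11) - 126*88)/3 = -3 + ((2 + 121 + 4 + 44 + 11) - 11088)/3 = -3 + (182 - 11088)/3 = -3 + (⅓)*(-10906) = -3 - 10906/3 = -10915/3 ≈ -3638.3)
-c = -1*(-10915/3) = 10915/3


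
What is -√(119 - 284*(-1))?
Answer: -√403 ≈ -20.075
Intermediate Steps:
-√(119 - 284*(-1)) = -√(119 + 284) = -√403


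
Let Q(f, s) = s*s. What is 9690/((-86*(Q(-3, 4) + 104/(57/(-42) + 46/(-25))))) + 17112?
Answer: 800886723/46784 ≈ 17119.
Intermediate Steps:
Q(f, s) = s²
9690/((-86*(Q(-3, 4) + 104/(57/(-42) + 46/(-25))))) + 17112 = 9690/((-86*(4² + 104/(57/(-42) + 46/(-25))))) + 17112 = 9690/((-86*(16 + 104/(57*(-1/42) + 46*(-1/25))))) + 17112 = 9690/((-86*(16 + 104/(-19/14 - 46/25)))) + 17112 = 9690/((-86*(16 + 104/(-1119/350)))) + 17112 = 9690/((-86*(16 + 104*(-350/1119)))) + 17112 = 9690/((-86*(16 - 36400/1119))) + 17112 = 9690/((-86*(-18496/1119))) + 17112 = 9690/(1590656/1119) + 17112 = 9690*(1119/1590656) + 17112 = 318915/46784 + 17112 = 800886723/46784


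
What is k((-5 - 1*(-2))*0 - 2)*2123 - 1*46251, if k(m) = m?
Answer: -50497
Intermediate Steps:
k((-5 - 1*(-2))*0 - 2)*2123 - 1*46251 = ((-5 - 1*(-2))*0 - 2)*2123 - 1*46251 = ((-5 + 2)*0 - 2)*2123 - 46251 = (-3*0 - 2)*2123 - 46251 = (0 - 2)*2123 - 46251 = -2*2123 - 46251 = -4246 - 46251 = -50497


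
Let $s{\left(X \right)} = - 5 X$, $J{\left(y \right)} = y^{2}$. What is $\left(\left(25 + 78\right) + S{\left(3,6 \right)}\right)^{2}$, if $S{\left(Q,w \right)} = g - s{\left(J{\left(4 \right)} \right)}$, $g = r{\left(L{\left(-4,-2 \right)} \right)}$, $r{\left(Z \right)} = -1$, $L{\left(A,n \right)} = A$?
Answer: $33124$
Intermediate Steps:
$g = -1$
$S{\left(Q,w \right)} = 79$ ($S{\left(Q,w \right)} = -1 - - 5 \cdot 4^{2} = -1 - \left(-5\right) 16 = -1 - -80 = -1 + 80 = 79$)
$\left(\left(25 + 78\right) + S{\left(3,6 \right)}\right)^{2} = \left(\left(25 + 78\right) + 79\right)^{2} = \left(103 + 79\right)^{2} = 182^{2} = 33124$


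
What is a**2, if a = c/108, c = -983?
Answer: 966289/11664 ≈ 82.844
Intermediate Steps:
a = -983/108 ≈ -9.1019
a**2 = (-983/108)**2 = 966289/11664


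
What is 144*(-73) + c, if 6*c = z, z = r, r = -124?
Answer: -31598/3 ≈ -10533.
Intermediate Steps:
z = -124
c = -62/3 (c = (⅙)*(-124) = -62/3 ≈ -20.667)
144*(-73) + c = 144*(-73) - 62/3 = -10512 - 62/3 = -31598/3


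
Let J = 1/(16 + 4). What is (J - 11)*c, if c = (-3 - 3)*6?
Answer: 1971/5 ≈ 394.20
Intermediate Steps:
c = -36 (c = -6*6 = -36)
J = 1/20 ≈ 0.050000
(J - 11)*c = (1/20 - 11)*(-36) = -219/20*(-36) = 1971/5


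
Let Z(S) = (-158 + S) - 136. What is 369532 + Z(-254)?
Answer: 368984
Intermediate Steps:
Z(S) = -294 + S
369532 + Z(-254) = 369532 + (-294 - 254) = 369532 - 548 = 368984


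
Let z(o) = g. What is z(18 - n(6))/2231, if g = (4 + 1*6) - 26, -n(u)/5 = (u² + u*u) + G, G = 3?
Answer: -16/2231 ≈ -0.0071717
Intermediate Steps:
n(u) = -15 - 10*u² (n(u) = -5*((u² + u*u) + 3) = -5*((u² + u²) + 3) = -5*(2*u² + 3) = -5*(3 + 2*u²) = -15 - 10*u²)
g = -16 (g = (4 + 6) - 26 = 10 - 26 = -16)
z(o) = -16
z(18 - n(6))/2231 = -16/2231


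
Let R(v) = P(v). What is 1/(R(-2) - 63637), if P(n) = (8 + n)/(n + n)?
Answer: -2/127277 ≈ -1.5714e-5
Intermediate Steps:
P(n) = (8 + n)/(2*n) (P(n) = (8 + n)/((2*n)) = (8 + n)*(1/(2*n)) = (8 + n)/(2*n))
R(v) = (8 + v)/(2*v)
1/(R(-2) - 63637) = 1/((½)*(8 - 2)/(-2) - 63637) = 1/((½)*(-½)*6 - 63637) = 1/(-3/2 - 63637) = 1/(-127277/2) = -2/127277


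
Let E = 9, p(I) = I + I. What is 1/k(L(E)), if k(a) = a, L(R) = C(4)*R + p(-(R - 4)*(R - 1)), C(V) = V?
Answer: -1/44 ≈ -0.022727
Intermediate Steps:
p(I) = 2*I
L(R) = 4*R - 2*(-1 + R)*(-4 + R) (L(R) = 4*R + 2*(-(R - 4)*(R - 1)) = 4*R + 2*(-(-4 + R)*(-1 + R)) = 4*R + 2*(-(-1 + R)*(-4 + R)) = 4*R - 2*(-1 + R)*(-4 + R))
1/k(L(E)) = 1/(-8 - 2*9**2 + 14*9) = 1/(-8 - 2*81 + 126) = 1/(-8 - 162 + 126) = 1/(-44) = -1/44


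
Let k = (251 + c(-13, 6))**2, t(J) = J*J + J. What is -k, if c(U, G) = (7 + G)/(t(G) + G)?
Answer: -145467721/2304 ≈ -63137.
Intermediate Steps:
t(J) = J + J**2 (t(J) = J**2 + J = J + J**2)
c(U, G) = (7 + G)/(G + G*(1 + G)) (c(U, G) = (7 + G)/(G*(1 + G) + G) = (7 + G)/(G + G*(1 + G)))
k = 145467721/2304 (k = (251 + (7 + 6)/(6*(2 + 6)))**2 = (251 + (1/6)*13/8)**2 = (251 + (1/6)*(1/8)*13)**2 = (251 + 13/48)**2 = (12061/48)**2 = 145467721/2304 ≈ 63137.)
-k = -1*145467721/2304 = -145467721/2304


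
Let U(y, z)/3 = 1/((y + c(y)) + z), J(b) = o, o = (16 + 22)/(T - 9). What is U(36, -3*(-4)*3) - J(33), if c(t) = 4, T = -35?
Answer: 755/836 ≈ 0.90311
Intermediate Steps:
o = -19/22 (o = (16 + 22)/(-35 - 9) = 38/(-44) = 38*(-1/44) = -19/22 ≈ -0.86364)
J(b) = -19/22
U(y, z) = 3/(4 + y + z) (U(y, z) = 3/((y + 4) + z) = 3/((4 + y) + z) = 3/(4 + y + z))
U(36, -3*(-4)*3) - J(33) = 3/(4 + 36 - 3*(-4)*3) - 1*(-19/22) = 3/(4 + 36 + 12*3) + 19/22 = 3/(4 + 36 + 36) + 19/22 = 3/76 + 19/22 = 755/836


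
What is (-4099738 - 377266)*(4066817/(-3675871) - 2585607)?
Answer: 42551066044583600056/3675871 ≈ 1.1576e+13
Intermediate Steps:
(-4099738 - 377266)*(4066817/(-3675871) - 2585607) = -4477004*(4066817*(-1/3675871) - 2585607) = -4477004*(-4066817/3675871 - 2585607) = -4477004*(-9504361855514/3675871) = 42551066044583600056/3675871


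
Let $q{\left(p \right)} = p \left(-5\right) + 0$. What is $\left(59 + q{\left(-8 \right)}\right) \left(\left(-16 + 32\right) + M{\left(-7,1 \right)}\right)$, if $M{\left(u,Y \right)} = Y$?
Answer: $1683$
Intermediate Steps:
$q{\left(p \right)} = - 5 p$ ($q{\left(p \right)} = - 5 p + 0 = - 5 p$)
$\left(59 + q{\left(-8 \right)}\right) \left(\left(-16 + 32\right) + M{\left(-7,1 \right)}\right) = \left(59 - -40\right) \left(\left(-16 + 32\right) + 1\right) = \left(59 + 40\right) \left(16 + 1\right) = 99 \cdot 17 = 1683$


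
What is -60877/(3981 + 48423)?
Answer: -60877/52404 ≈ -1.1617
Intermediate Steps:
-60877/(3981 + 48423) = -60877/52404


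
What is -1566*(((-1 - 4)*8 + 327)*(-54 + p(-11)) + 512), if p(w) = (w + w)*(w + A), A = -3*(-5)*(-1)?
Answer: -233612748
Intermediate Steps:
A = -15 (A = 15*(-1) = -15)
p(w) = 2*w*(-15 + w) (p(w) = (w + w)*(w - 15) = (2*w)*(-15 + w) = 2*w*(-15 + w))
-1566*(((-1 - 4)*8 + 327)*(-54 + p(-11)) + 512) = -1566*(((-1 - 4)*8 + 327)*(-54 + 2*(-11)*(-15 - 11)) + 512) = -1566*((-5*8 + 327)*(-54 + 2*(-11)*(-26)) + 512) = -1566*((-40 + 327)*(-54 + 572) + 512) = -1566*(287*518 + 512) = -1566*(148666 + 512) = -1566*149178 = -233612748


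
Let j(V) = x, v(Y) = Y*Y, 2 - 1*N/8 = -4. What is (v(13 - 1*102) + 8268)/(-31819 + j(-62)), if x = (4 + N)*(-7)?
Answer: -16189/32183 ≈ -0.50303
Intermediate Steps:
N = 48 (N = 16 - 8*(-4) = 16 + 32 = 48)
v(Y) = Y**2
x = -364 (x = (4 + 48)*(-7) = 52*(-7) = -364)
j(V) = -364
(v(13 - 1*102) + 8268)/(-31819 + j(-62)) = ((13 - 1*102)**2 + 8268)/(-31819 - 364) = ((13 - 102)**2 + 8268)/(-32183) = ((-89)**2 + 8268)*(-1/32183) = (7921 + 8268)*(-1/32183) = 16189*(-1/32183) = -16189/32183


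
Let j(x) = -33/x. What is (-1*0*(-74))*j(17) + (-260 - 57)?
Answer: -317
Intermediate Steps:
(-1*0*(-74))*j(17) + (-260 - 57) = (-1*0*(-74))*(-33/17) + (-260 - 57) = (0*(-74))*(-33*1/17) - 317 = 0*(-33/17) - 317 = 0 - 317 = -317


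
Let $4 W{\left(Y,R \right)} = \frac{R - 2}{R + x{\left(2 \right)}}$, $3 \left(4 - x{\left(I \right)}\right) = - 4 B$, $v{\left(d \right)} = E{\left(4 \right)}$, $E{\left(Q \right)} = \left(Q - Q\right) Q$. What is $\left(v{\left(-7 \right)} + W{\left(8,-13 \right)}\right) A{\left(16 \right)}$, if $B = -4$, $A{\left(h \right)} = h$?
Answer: $\frac{180}{43} \approx 4.186$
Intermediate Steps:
$E{\left(Q \right)} = 0$ ($E{\left(Q \right)} = 0 Q = 0$)
$v{\left(d \right)} = 0$
$x{\left(I \right)} = - \frac{4}{3}$ ($x{\left(I \right)} = 4 - \frac{\left(-4\right) \left(-4\right)}{3} = 4 - \frac{16}{3} = - \frac{4}{3}$)
$W{\left(Y,R \right)} = \frac{-2 + R}{4 \left(- \frac{4}{3} + R\right)}$ ($W{\left(Y,R \right)} = \frac{\left(R - 2\right) \frac{1}{R - \frac{4}{3}}}{4} = \frac{\left(-2 + R\right) \frac{1}{- \frac{4}{3} + R}}{4} = \frac{\frac{1}{- \frac{4}{3} + R} \left(-2 + R\right)}{4} = \frac{-2 + R}{4 \left(- \frac{4}{3} + R\right)}$)
$\left(v{\left(-7 \right)} + W{\left(8,-13 \right)}\right) A{\left(16 \right)} = \left(0 + \frac{3 \left(-2 - 13\right)}{4 \left(-4 + 3 \left(-13\right)\right)}\right) 16 = \left(0 + \frac{3}{4} \frac{1}{-4 - 39} \left(-15\right)\right) 16 = \left(0 + \frac{3}{4} \frac{1}{-43} \left(-15\right)\right) 16 = \left(0 + \frac{3}{4} \left(- \frac{1}{43}\right) \left(-15\right)\right) 16 = \left(0 + \frac{45}{172}\right) 16 = \frac{45}{172} \cdot 16 = \frac{180}{43}$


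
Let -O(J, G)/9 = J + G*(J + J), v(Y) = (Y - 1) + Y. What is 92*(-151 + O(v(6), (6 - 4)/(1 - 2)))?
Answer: 13432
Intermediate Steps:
v(Y) = -1 + 2*Y (v(Y) = (-1 + Y) + Y = -1 + 2*Y)
O(J, G) = -9*J - 18*G*J (O(J, G) = -9*(J + G*(J + J)) = -9*(J + G*(2*J)) = -9*(J + 2*G*J) = -9*J - 18*G*J)
92*(-151 + O(v(6), (6 - 4)/(1 - 2))) = 92*(-151 - 9*(-1 + 2*6)*(1 + 2*((6 - 4)/(1 - 2)))) = 92*(-151 - 9*(-1 + 12)*(1 + 2*(2/(-1)))) = 92*(-151 - 9*11*(1 + 2*(2*(-1)))) = 92*(-151 - 9*11*(1 + 2*(-2))) = 92*(-151 - 9*11*(1 - 4)) = 92*(-151 - 9*11*(-3)) = 92*(-151 + 297) = 92*146 = 13432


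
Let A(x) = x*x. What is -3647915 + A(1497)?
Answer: -1406906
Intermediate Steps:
A(x) = x**2
-3647915 + A(1497) = -3647915 + 1497**2 = -3647915 + 2241009 = -1406906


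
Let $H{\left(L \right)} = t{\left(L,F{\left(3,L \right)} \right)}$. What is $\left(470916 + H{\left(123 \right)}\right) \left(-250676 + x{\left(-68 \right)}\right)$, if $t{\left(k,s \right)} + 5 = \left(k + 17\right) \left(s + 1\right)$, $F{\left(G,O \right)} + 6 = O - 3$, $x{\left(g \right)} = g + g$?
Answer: $-122148202932$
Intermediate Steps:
$x{\left(g \right)} = 2 g$
$F{\left(G,O \right)} = -9 + O$ ($F{\left(G,O \right)} = -6 + \left(O - 3\right) = -6 + \left(-3 + O\right) = -9 + O$)
$t{\left(k,s \right)} = -5 + \left(1 + s\right) \left(17 + k\right)$ ($t{\left(k,s \right)} = -5 + \left(k + 17\right) \left(s + 1\right) = -5 + \left(17 + k\right) \left(1 + s\right) = -5 + \left(1 + s\right) \left(17 + k\right)$)
$H{\left(L \right)} = -141 + 18 L + L \left(-9 + L\right)$ ($H{\left(L \right)} = 12 + L + 17 \left(-9 + L\right) + L \left(-9 + L\right) = 12 + L + \left(-153 + 17 L\right) + L \left(-9 + L\right) = -141 + 18 L + L \left(-9 + L\right)$)
$\left(470916 + H{\left(123 \right)}\right) \left(-250676 + x{\left(-68 \right)}\right) = \left(470916 + \left(-141 + 123^{2} + 9 \cdot 123\right)\right) \left(-250676 + 2 \left(-68\right)\right) = \left(470916 + \left(-141 + 15129 + 1107\right)\right) \left(-250676 - 136\right) = \left(470916 + 16095\right) \left(-250812\right) = 487011 \left(-250812\right) = -122148202932$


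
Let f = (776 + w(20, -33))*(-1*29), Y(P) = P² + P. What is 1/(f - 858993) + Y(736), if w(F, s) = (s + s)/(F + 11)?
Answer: 14821679386945/27324493 ≈ 5.4243e+5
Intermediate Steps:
Y(P) = P + P²
w(F, s) = 2*s/(11 + F) (w(F, s) = (2*s)/(11 + F) = 2*s/(11 + F))
f = -695710/31 (f = (776 + 2*(-33)/(11 + 20))*(-1*29) = (776 + 2*(-33)/31)*(-29) = (776 + 2*(-33)*(1/31))*(-29) = (776 - 66/31)*(-29) = (23990/31)*(-29) = -695710/31 ≈ -22442.)
1/(f - 858993) + Y(736) = 1/(-695710/31 - 858993) + 736*(1 + 736) = 1/(-27324493/31) + 736*737 = -31/27324493 + 542432 = 14821679386945/27324493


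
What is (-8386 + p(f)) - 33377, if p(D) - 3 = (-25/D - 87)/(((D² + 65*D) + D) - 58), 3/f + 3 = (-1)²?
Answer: -77547476/1857 ≈ -41760.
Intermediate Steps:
f = -3/2 (f = 3/(-3 + (-1)²) = 3/(-3 + 1) = 3/(-2) = 3*(-½) = -3/2 ≈ -1.5000)
p(D) = 3 + (-87 - 25/D)/(-58 + D² + 66*D) (p(D) = 3 + (-25/D - 87)/(((D² + 65*D) + D) - 58) = 3 + (-87 - 25/D)/((D² + 66*D) - 58) = 3 + (-87 - 25/D)/(-58 + D² + 66*D))
(-8386 + p(f)) - 33377 = (-8386 + (-25 - 261*(-3/2) + 3*(-3/2)³ + 198*(-3/2)²)/((-3/2)*(-58 + (-3/2)² + 66*(-3/2)))) - 33377 = (-8386 - 2*(-25 + 783/2 + 3*(-27/8) + 198*(9/4))/(3*(-58 + 9/4 - 99))) - 33377 = (-8386 - 2*(-25 + 783/2 - 81/8 + 891/2)/(3*(-619/4))) - 33377 = (-8386 - ⅔*(-4/619)*6415/8) - 33377 = (-8386 + 6415/1857) - 33377 = -15566387/1857 - 33377 = -77547476/1857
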